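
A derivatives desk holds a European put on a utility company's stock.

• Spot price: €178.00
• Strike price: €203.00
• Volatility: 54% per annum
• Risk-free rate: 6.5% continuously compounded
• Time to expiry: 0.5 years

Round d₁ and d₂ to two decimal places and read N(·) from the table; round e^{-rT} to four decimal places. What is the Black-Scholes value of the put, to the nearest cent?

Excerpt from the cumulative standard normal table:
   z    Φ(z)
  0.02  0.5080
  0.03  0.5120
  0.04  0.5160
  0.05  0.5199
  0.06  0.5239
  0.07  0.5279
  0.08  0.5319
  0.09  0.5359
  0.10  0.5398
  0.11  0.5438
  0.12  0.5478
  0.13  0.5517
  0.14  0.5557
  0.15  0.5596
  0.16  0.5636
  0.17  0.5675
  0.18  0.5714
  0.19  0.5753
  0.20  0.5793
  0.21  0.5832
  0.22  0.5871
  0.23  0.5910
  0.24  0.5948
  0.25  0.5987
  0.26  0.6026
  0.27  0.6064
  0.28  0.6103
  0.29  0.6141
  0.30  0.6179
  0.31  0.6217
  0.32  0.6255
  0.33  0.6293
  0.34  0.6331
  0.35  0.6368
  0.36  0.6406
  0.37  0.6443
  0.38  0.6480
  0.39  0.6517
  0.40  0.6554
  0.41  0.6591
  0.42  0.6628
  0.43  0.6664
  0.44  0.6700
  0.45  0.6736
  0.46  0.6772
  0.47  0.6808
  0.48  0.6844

T = 0.5;  σ√T = 0.3818
d₁ = [ln(178/203) + (0.065 + 0.54²/2)·0.5] / 0.3818 = [-0.1314 + 0.1054] / 0.3818 = -0.0682 → -0.07
d₂ = d₁ − σ√T = -0.0682 − 0.3818 = -0.4500 → -0.45
exp(−rT) = exp(−0.065·0.5) = 0.9680
P = 203·0.9680·N(0.45) − 178·N(0.07) = 203·0.9680·0.6736 − 178·0.5279 = 132.3651 − 93.9662 = 38.3989

€38.40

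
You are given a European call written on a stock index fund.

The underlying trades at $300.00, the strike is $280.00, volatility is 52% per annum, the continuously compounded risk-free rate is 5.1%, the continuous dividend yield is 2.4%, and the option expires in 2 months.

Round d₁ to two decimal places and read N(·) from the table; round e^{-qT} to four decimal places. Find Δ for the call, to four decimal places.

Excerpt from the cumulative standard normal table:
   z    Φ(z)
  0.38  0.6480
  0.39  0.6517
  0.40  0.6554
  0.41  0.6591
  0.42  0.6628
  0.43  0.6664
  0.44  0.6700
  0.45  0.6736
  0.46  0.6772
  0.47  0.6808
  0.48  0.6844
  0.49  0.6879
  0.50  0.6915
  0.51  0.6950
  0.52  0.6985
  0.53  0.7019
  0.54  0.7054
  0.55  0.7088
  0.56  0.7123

0.6709

T = 0.1667;  σ√T = 0.2123
ln(S/K) + (r − q + σ²/2)T = ln(300/280) + (0.051 − 0.024 + 0.52²/2)·0.1667 = 0.0690 + 0.0270 = 0.0960
d₁ = 0.0960 / 0.2123 = 0.4523 → 0.45
N(d₁) = N(0.45) = 0.6736
Δ_call = exp(−qT)·N(d₁) = 0.9960·0.6736 = 0.6709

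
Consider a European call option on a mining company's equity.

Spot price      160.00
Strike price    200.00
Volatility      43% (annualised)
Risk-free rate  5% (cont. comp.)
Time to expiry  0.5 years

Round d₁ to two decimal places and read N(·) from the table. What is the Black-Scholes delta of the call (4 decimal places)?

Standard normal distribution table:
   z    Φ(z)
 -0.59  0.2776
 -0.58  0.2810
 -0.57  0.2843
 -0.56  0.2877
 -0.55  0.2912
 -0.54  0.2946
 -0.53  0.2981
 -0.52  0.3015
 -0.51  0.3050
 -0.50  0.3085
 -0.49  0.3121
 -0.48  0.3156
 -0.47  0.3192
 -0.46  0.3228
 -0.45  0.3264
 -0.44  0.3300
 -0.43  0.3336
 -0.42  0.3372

T = 0.5;  σ√T = 0.3041
d₁ = [ln(160/200) + (0.05 + ½·0.43²)·0.5] / (σ√T) = (-0.2231 + 0.0712) / 0.3041 = -0.4996 which rounds to -0.50
N(d₁) = N(-0.50) = 0.3085
Δ_call = N(d₁) = 0.3085

0.3085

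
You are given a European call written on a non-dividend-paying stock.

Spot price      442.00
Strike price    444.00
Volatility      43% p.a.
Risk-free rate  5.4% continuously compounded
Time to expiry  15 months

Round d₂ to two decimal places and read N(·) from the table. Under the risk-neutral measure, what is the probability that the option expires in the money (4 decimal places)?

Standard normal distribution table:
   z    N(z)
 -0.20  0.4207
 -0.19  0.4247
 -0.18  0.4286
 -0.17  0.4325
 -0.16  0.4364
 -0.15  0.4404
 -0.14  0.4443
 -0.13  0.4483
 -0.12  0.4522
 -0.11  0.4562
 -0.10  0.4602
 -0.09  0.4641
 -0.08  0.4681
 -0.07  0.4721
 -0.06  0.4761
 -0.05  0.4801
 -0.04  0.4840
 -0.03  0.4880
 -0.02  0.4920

0.4562

T = 1.25;  σ√T = 0.4808
ln(S/K) + (r + σ²/2)T = ln(442/444) + (0.054 + 0.43²/2)·1.25 = -0.0045 + 0.1831 = 0.1785
d₁ = 0.1785 / 0.4808 = 0.3714 ⇒ 0.37
d₂ = d₁ − σ√T = 0.3714 − 0.4808 = -0.1094 ⇒ -0.11
Risk-neutral Pr[S_T > K] = N(d₂) = N(-0.11) = 0.4562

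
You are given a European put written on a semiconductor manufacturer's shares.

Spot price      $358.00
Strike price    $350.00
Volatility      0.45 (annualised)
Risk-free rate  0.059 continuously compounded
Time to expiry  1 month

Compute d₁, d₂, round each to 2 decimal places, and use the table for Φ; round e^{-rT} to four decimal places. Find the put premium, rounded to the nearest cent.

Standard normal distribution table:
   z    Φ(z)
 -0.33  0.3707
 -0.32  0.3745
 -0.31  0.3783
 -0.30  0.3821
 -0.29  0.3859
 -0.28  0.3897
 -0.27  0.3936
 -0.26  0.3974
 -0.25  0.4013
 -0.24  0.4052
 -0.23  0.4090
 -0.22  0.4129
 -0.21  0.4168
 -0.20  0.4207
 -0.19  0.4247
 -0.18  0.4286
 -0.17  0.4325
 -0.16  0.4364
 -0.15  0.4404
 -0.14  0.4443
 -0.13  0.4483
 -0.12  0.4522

$13.87

σ√T = 0.45·√0.08333 = 0.1299
ln(S/K) + (r + σ²/2)T = ln(358/350) + (0.059 + 0.45²/2)·0.08333 = 0.0226 + 0.0134 = 0.0360
d₁ = 0.0360 / 0.1299 = 0.2768 ≈ 0.28
d₂ = d₁ − σ√T = 0.2768 − 0.1299 = 0.1469 ≈ 0.15
exp(−rT) = exp(−0.059·0.08333) = 0.9951
N(−d₂) = N(-0.15) = 0.4404;  N(−d₁) = N(-0.28) = 0.3897
P = 350·0.9951·0.4404 − 358·0.3897 = 153.3847 − 139.5126 = 13.8721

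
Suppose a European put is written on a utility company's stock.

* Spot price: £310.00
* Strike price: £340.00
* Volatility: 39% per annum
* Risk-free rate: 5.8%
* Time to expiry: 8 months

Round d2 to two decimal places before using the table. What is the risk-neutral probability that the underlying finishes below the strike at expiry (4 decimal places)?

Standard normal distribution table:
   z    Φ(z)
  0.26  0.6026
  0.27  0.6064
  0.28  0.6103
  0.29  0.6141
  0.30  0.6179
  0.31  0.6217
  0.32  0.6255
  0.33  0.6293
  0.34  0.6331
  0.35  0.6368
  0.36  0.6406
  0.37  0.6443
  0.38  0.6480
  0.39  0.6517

0.6293

σ√T = 0.39 × 0.8165 = 0.3184
d₁ = [ln(310/340) + (0.058 + ½·0.39²)·0.6667] / (σ√T) = (-0.0924 + 0.0894) / 0.3184 = -0.0094 which rounds to -0.01
d₂ = -0.0094 − 0.3184 = -0.3279 which rounds to -0.33
Pr(exercise) under Q = N(−d₂) = N(0.33) = 0.6293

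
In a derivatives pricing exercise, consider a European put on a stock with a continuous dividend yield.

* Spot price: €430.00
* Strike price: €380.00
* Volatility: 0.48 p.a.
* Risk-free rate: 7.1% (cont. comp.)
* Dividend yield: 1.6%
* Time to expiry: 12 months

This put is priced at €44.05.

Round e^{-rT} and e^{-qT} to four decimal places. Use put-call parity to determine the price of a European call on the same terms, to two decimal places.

exp(−qT) = exp(−0.016·1) = 0.9841;  exp(−rT) = exp(−0.071·1) = 0.9315
Put-call parity: C − P = S·e^(−qT) − K·e^(−rT) = 430·0.9841 − 380·0.9315 = 423.1630 − 353.9700 = 69.1930
C = P + (C − P) = 44.05 + (69.1930) = 113.2430

€113.24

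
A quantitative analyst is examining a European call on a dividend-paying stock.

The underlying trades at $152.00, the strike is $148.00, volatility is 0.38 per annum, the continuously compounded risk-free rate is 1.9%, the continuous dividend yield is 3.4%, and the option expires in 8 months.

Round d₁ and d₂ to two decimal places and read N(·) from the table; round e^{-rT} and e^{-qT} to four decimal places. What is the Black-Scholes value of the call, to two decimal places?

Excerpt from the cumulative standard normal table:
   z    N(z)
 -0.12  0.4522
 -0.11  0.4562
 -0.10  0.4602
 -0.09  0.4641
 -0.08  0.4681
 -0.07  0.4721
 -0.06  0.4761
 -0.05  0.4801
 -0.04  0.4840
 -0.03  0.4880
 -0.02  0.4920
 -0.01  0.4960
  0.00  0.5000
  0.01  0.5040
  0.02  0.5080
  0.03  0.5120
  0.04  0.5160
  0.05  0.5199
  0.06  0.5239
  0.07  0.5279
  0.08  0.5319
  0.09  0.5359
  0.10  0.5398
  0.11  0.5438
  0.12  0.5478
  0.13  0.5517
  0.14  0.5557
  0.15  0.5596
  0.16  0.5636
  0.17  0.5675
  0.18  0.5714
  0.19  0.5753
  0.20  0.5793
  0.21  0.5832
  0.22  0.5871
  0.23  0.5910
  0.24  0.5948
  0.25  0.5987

$19.41

T = 0.6667;  σ√T = 0.3103
d₁ = [ln(152/148) + (0.019 − 0.034 + ½·0.38²)·0.6667] / (σ√T) = (0.0267 + 0.0381) / 0.3103 = 0.2089 → 0.21
d₂ = 0.2089 − 0.3103 = -0.1014 → -0.10
e^(−qT) = e^(−0.034·0.6667) = 0.9776;  e^(−rT) = e^(−0.019·0.6667) = 0.9874
C = 152·0.9776·N(0.21) − 148·0.9874·N(-0.10) = 152·0.9776·0.5832 − 148·0.9874·0.4602 = 86.6607 − 67.2514 = 19.4093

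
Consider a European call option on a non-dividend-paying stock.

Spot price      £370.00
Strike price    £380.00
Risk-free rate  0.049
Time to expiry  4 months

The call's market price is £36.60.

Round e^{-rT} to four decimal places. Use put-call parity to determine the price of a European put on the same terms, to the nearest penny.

e^(−rT) = e^(−0.049·0.3333) = 0.9838
Put-call parity: C − P = S − K·e^(−rT) = 370 − 380·0.9838 = 370 − 373.8440 = -3.8440
P = C − (C − P) = 36.60 − (-3.8440) = 40.4440

£40.44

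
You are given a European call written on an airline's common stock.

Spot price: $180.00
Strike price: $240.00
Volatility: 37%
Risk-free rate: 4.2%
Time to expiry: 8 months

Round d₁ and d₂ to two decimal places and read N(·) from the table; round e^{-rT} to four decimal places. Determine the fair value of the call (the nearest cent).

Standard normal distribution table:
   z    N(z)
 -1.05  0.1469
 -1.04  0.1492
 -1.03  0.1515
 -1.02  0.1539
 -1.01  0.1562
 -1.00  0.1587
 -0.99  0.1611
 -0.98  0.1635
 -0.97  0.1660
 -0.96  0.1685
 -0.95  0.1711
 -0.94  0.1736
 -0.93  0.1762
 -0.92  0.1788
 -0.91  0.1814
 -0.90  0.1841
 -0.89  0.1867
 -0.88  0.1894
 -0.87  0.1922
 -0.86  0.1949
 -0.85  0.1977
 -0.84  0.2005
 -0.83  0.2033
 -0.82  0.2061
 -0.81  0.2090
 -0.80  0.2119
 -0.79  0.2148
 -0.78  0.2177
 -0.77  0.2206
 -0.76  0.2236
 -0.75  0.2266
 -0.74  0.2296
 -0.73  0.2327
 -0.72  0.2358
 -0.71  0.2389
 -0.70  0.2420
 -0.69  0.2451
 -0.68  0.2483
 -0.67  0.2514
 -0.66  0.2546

σ√T = 0.37·√0.6667 = 0.3021
d₁ = [ln(180/240) + (0.042 + 0.37²/2)·0.6667] / 0.3021 = [-0.2877 + 0.0736] / 0.3021 = -0.7085 ⇒ -0.71
d₂ = d₁ − σ√T = -0.7085 − 0.3021 = -1.0106 ⇒ -1.01
exp(−rT) = exp(−0.042·0.6667) = 0.9724
N(d₁) = N(-0.71) = 0.2389;  N(d₂) = N(-1.01) = 0.1562
C = 180·0.2389 − 240·0.9724·0.1562 = 43.0020 − 36.4533 = 6.5487

$6.55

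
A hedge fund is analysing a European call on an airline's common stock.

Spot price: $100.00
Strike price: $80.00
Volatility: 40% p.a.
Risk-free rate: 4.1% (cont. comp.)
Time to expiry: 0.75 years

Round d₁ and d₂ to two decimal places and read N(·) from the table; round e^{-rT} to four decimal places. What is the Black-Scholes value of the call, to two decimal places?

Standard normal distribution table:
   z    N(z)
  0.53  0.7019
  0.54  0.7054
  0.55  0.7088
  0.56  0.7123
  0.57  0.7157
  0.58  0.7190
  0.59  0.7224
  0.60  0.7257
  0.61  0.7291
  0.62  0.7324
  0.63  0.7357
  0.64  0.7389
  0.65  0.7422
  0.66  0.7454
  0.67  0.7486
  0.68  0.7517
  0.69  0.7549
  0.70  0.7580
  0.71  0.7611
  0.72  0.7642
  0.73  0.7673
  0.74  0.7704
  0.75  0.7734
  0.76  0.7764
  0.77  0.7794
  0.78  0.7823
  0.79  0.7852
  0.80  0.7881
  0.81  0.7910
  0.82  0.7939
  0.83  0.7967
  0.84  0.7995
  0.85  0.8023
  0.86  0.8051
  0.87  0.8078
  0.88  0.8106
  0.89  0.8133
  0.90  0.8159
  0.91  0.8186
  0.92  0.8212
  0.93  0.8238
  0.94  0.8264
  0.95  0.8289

σ√T = 0.4 × 0.8660 = 0.3464
d₁ = [ln(100/80) + (0.041 + 0.4²/2)·0.75] / 0.3464 = [0.2231 + 0.0908] / 0.3464 = 0.9061 which rounds to 0.91
d₂ = d₁ − σ√T = 0.9061 − 0.3464 = 0.5597 which rounds to 0.56
exp(−rT) = exp(−0.041·0.75) = 0.9697
C = 100·N(0.91) − 80·0.9697·N(0.56) = 100·0.8186 − 80·0.9697·0.7123 = 81.8600 − 55.2574 = 26.6026

$26.60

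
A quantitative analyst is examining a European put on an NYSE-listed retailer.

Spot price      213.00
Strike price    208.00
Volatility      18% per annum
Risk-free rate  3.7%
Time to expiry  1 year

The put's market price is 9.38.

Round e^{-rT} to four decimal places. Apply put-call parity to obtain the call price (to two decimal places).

exp(−rT) = exp(−0.037·1) = 0.9637
Put-call parity: C − P = S − K·e^(−rT) = 213 − 208·0.9637 = 213 − 200.4496 = 12.5504
C = P + (C − P) = 9.38 + (12.5504) = 21.9304

21.93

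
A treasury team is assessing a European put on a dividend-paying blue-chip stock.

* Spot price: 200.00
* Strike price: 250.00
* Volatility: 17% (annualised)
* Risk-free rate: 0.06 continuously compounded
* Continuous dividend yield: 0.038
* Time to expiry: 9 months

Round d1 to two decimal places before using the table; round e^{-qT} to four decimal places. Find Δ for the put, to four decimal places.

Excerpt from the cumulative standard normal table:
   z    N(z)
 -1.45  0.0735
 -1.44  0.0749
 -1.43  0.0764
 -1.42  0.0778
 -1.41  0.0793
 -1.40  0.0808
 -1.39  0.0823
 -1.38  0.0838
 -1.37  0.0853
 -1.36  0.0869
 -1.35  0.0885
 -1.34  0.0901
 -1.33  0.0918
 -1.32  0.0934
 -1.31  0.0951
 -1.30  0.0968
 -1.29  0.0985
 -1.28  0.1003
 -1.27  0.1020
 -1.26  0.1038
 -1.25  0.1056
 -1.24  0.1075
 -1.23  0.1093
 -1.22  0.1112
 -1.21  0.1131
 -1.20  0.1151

T = 0.75;  σ√T = 0.1472
ln(S/K) + (r − q + σ²/2)T = ln(200/250) + (0.06 − 0.038 + 0.17²/2)·0.75 = -0.2231 + 0.0273 = -0.1958
d₁ = -0.1958 / 0.1472 = -1.3300 ≈ -1.33
N(d₁) = N(-1.33) = 0.0918
Δ_put = e^(−qT)·(N(d₁) − 1) = 0.9719·(0.0918 − 1) = -0.8827

-0.8827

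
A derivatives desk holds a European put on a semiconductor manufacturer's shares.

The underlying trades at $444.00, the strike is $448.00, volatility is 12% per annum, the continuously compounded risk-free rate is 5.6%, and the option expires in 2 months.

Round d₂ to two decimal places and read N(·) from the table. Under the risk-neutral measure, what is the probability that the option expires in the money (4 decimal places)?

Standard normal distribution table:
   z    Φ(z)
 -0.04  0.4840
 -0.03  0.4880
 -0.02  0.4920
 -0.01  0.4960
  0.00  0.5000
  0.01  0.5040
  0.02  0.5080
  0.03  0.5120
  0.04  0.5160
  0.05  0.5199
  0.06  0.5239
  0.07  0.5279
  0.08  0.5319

0.5080

T = 0.1667;  σ√T = 0.0490
d₁ = [ln(444/448) + (0.056 + 0.12²/2)·0.1667] / 0.0490 = [-0.0090 + 0.0105] / 0.0490 = 0.0319 which rounds to 0.03
d₂ = d₁ − σ√T = 0.0319 − 0.0490 = -0.0171 which rounds to -0.02
Risk-neutral Pr[S_T < K] = N(−d₂) = N(0.02) = 0.5080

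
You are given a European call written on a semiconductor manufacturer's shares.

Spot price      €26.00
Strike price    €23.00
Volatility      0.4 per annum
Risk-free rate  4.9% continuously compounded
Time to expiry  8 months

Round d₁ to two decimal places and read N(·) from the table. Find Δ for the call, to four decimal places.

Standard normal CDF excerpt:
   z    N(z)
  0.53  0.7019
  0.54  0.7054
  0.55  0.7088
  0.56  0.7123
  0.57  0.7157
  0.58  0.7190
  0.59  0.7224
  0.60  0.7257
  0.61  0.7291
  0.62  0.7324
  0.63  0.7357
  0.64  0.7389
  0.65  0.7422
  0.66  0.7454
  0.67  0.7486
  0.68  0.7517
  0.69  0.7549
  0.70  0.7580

T = 0.6667;  σ√T = 0.3266
ln(S/K) + (r + σ²/2)T = ln(26/23) + (0.049 + 0.4²/2)·0.6667 = 0.1226 + 0.0860 = 0.2086
d₁ = 0.2086 / 0.3266 = 0.6387 ≈ 0.64
N(d₁) = N(0.64) = 0.7389
Δ_call = N(d₁) = 0.7389

0.7389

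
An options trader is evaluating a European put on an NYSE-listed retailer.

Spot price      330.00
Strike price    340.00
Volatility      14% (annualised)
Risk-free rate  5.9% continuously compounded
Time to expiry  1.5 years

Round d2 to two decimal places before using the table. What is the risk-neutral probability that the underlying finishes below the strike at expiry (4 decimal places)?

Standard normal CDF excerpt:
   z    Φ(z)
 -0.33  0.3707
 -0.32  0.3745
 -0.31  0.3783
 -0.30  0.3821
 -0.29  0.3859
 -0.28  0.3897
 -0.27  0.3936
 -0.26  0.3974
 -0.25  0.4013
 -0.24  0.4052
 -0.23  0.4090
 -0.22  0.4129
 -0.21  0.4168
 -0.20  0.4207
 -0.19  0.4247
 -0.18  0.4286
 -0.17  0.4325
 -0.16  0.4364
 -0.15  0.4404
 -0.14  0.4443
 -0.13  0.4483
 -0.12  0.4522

σ√T = 0.14 × 1.2247 = 0.1715
d₁ = [ln(330/340) + (0.059 + ½·0.14²)·1.5] / (σ√T) = (-0.0299 + 0.1032) / 0.1715 = 0.4278 ≈ 0.43
d₂ = 0.4278 − 0.1715 = 0.2563 ≈ 0.26
Pr(exercise) under Q = N(−d₂) = N(-0.26) = 0.3974

0.3974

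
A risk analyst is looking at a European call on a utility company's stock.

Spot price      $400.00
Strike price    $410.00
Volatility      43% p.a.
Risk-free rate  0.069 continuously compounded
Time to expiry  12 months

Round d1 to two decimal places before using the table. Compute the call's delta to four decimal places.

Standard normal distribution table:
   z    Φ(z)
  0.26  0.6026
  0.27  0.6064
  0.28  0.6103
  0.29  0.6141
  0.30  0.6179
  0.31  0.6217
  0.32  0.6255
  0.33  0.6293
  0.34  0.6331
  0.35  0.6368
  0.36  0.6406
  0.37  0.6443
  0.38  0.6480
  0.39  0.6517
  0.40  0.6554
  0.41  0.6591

0.6255

σ√T = 0.43 × 1.0000 = 0.4300
d₁ = [ln(400/410) + (0.069 + 0.43²/2)·1] / 0.4300 = [-0.0247 + 0.1614] / 0.4300 = 0.3180 ⇒ 0.32
N(d₁) = N(0.32) = 0.6255
Δ_call = N(d₁) = 0.6255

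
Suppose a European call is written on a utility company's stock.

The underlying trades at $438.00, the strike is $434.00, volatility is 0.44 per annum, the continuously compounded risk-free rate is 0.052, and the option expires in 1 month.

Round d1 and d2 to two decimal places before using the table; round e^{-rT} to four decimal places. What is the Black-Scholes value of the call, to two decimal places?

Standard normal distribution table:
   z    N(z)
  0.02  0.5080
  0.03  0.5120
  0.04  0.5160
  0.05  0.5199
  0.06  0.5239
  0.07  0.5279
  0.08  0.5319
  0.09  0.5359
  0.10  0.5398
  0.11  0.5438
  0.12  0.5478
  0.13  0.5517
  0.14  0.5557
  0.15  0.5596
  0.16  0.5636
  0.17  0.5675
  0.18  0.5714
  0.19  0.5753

$25.58

σ√T = 0.44 × 0.2887 = 0.1270
d₁ = [ln(438/434) + (0.052 + 0.44²/2)·0.08333] / 0.1270 = [0.0092 + 0.0124] / 0.1270 = 0.1699 ⇒ 0.17
d₂ = d₁ − σ√T = 0.1699 − 0.1270 = 0.0428 ⇒ 0.04
exp(−rT) = exp(−0.052·0.08333) = 0.9957
N(d₁) = N(0.17) = 0.5675;  N(d₂) = N(0.04) = 0.5160
C = 438·0.5675 − 434·0.9957·0.5160 = 248.5650 − 222.9810 = 25.5840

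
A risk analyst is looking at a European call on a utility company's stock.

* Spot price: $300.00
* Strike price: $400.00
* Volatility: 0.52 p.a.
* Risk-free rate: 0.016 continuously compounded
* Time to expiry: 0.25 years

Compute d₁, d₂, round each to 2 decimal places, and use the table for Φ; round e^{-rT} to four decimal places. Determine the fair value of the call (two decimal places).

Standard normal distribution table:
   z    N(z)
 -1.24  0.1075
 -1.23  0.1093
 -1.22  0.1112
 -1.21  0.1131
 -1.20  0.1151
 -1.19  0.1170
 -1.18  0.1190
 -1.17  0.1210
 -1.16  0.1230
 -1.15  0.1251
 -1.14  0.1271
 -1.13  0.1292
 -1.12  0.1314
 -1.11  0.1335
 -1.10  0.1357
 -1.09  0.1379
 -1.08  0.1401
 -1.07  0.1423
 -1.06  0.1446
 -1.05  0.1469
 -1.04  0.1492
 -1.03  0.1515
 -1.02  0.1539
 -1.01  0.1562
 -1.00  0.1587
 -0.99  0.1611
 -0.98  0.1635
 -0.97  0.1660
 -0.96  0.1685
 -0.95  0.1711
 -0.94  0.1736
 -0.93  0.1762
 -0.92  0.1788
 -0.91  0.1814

T = 0.25;  σ√T = 0.2600
d₁ = [ln(300/400) + (0.016 + ½·0.52²)·0.25] / (σ√T) = (-0.2877 + 0.0378) / 0.2600 = -0.9611 → -0.96
d₂ = -0.9611 − 0.2600 = -1.2211 → -1.22
e^(−rT) = e^(−0.016·0.25) = 0.9960
C = 300·N(-0.96) − 400·0.9960·N(-1.22) = 300·0.1685 − 400·0.9960·0.1112 = 50.5500 − 44.3021 = 6.2479

$6.25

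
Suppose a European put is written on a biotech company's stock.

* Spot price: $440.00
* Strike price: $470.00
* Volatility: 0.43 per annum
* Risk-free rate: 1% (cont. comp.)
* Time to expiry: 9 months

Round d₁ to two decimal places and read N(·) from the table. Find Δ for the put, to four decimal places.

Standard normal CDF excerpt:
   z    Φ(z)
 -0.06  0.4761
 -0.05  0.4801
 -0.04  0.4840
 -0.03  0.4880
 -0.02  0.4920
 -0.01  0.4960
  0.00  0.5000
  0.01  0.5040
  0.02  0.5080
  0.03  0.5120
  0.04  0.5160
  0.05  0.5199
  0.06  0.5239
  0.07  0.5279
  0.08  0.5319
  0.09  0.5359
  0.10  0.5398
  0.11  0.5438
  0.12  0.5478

-0.4880

σ√T = 0.43 × 0.8660 = 0.3724
d₁ = [ln(440/470) + (0.01 + 0.43²/2)·0.75] / 0.3724 = [-0.0660 + 0.0768] / 0.3724 = 0.0292 ⇒ 0.03
N(d₁) = N(0.03) = 0.5120
Δ_put = N(d₁) − 1 = 0.5120 − 1 = -0.4880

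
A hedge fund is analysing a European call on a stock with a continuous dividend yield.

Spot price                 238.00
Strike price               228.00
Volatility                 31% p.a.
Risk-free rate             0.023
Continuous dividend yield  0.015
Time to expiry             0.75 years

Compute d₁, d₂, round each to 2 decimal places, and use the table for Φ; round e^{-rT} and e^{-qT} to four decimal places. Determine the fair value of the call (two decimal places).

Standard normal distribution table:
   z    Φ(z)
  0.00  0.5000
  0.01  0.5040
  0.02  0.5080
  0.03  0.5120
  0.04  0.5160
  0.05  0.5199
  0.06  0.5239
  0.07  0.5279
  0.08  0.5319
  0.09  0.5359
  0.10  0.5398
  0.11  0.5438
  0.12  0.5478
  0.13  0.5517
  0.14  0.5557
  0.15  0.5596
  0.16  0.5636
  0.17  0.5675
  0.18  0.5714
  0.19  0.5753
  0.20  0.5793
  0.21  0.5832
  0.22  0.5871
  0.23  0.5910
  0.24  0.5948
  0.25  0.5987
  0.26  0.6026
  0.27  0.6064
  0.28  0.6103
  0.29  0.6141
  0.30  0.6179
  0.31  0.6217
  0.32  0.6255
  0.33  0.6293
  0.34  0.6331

T = 0.75;  σ√T = 0.2685
d₁ = [ln(238/228) + (0.023 − 0.015 + 0.31²/2)·0.75] / 0.2685 = [0.0429 + 0.0420] / 0.2685 = 0.3165 → 0.32
d₂ = d₁ − σ√T = 0.3165 − 0.2685 = 0.0480 → 0.05
exp(−qT) = exp(−0.015·0.75) = 0.9888;  exp(−rT) = exp(−0.023·0.75) = 0.9829
C = 238·0.9888·N(0.32) − 228·0.9829·N(0.05) = 238·0.9888·0.6255 − 228·0.9829·0.5199 = 147.2017 − 116.5102 = 30.6915

30.69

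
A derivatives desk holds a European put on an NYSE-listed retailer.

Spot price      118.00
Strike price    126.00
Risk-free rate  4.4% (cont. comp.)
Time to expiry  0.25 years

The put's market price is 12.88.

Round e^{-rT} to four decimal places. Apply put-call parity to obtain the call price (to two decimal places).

6.25

e^(−rT) = e^(−0.044·0.25) = 0.9891
Put-call parity: C − P = S − K·e^(−rT) = 118 − 126·0.9891 = 118 − 124.6266 = -6.6266
C = P + (C − P) = 12.88 + (-6.6266) = 6.2534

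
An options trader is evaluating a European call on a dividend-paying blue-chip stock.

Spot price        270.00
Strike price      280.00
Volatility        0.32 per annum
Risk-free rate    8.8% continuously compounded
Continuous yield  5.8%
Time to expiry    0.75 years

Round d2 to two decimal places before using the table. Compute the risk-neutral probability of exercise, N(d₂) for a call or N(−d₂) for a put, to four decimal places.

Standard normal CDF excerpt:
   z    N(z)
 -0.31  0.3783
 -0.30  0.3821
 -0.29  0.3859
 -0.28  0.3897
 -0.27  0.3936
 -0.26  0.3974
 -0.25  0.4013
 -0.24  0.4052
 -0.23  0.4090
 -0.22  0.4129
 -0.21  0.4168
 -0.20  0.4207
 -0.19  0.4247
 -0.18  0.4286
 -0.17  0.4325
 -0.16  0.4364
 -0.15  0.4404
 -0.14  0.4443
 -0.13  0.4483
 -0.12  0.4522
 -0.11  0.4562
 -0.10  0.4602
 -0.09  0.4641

σ√T = 0.32·√0.75 = 0.2771
ln(S/K) + (r − q + σ²/2)T = ln(270/280) + (0.088 − 0.058 + 0.32²/2)·0.75 = -0.0364 + 0.0609 = 0.0245
d₁ = 0.0245 / 0.2771 = 0.0885 ≈ 0.09
d₂ = d₁ − σ√T = 0.0885 − 0.2771 = -0.1886 ≈ -0.19
Risk-neutral Pr[S_T > K] = N(d₂) = N(-0.19) = 0.4247

0.4247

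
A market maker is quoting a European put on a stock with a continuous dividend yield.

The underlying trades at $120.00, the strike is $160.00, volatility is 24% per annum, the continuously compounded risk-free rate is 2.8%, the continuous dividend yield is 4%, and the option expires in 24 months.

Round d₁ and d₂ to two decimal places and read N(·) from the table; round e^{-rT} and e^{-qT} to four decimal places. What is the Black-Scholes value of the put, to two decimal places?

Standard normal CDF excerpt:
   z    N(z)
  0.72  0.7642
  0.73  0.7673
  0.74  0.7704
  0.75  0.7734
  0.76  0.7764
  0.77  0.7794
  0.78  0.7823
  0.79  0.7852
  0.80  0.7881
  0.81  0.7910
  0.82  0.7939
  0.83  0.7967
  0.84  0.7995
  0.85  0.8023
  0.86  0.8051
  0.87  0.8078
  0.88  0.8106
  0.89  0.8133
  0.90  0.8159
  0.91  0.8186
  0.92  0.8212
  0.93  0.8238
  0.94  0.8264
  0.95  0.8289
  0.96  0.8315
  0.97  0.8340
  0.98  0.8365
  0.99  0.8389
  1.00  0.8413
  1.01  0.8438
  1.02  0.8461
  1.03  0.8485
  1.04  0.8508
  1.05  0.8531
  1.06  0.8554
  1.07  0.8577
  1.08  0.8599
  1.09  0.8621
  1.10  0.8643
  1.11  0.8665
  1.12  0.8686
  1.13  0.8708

$44.75

T = 2;  σ√T = 0.3394
d₁ = [ln(120/160) + (0.028 − 0.04 + ½·0.24²)·2] / (σ√T) = (-0.2877 + 0.0336) / 0.3394 = -0.7486 ⇒ -0.75
d₂ = -0.7486 − 0.3394 = -1.0880 ⇒ -1.09
exp(−qT) = exp(−0.04·2) = 0.9231;  exp(−rT) = exp(−0.028·2) = 0.9455
P = 160·0.9455·N(1.09) − 120·0.9231·N(0.75) = 160·0.9455·0.8621 − 120·0.9231·0.7734 = 130.4185 − 85.6711 = 44.7474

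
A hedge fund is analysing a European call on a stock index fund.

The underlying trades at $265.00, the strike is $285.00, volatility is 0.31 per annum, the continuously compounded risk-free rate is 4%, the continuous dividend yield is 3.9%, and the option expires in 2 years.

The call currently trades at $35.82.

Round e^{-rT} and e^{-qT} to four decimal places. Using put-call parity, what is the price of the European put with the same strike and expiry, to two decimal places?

exp(−qT) = exp(−0.039·2) = 0.9250;  exp(−rT) = exp(−0.04·2) = 0.9231
Put-call parity: C − P = S·e^(−qT) − K·e^(−rT) = 265·0.9250 − 285·0.9231 = 245.1250 − 263.0835 = -17.9585
P = C − (C − P) = 35.82 − (-17.9585) = 53.7785

$53.78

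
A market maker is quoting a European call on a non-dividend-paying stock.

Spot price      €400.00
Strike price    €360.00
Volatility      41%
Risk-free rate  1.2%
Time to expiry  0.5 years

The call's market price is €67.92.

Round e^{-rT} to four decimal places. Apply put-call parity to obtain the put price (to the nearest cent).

€25.76

exp(−rT) = exp(−0.012·0.5) = 0.9940
Put-call parity: C − P = S − K·e^(−rT) = 400 − 360·0.9940 = 400 − 357.8400 = 42.1600
P = C − (C − P) = 67.92 − (42.1600) = 25.7600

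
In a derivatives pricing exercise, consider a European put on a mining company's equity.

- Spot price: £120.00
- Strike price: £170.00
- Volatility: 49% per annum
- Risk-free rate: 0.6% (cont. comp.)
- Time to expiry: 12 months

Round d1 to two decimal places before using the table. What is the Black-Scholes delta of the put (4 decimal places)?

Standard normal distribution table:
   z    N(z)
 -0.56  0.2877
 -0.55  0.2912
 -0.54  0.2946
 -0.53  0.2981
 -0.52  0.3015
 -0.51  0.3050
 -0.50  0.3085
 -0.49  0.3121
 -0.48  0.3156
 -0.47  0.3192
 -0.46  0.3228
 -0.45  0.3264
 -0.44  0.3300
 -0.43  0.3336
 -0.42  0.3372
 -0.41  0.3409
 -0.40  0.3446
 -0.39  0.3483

-0.6736

σ√T = 0.49·√1 = 0.4900
d₁ = [ln(120/170) + (0.006 + ½·0.49²)·1] / (σ√T) = (-0.3483 + 0.1260) / 0.4900 = -0.4536 ⇒ -0.45
N(d₁) = N(-0.45) = 0.3264
Δ_put = N(d₁) − 1 = 0.3264 − 1 = -0.6736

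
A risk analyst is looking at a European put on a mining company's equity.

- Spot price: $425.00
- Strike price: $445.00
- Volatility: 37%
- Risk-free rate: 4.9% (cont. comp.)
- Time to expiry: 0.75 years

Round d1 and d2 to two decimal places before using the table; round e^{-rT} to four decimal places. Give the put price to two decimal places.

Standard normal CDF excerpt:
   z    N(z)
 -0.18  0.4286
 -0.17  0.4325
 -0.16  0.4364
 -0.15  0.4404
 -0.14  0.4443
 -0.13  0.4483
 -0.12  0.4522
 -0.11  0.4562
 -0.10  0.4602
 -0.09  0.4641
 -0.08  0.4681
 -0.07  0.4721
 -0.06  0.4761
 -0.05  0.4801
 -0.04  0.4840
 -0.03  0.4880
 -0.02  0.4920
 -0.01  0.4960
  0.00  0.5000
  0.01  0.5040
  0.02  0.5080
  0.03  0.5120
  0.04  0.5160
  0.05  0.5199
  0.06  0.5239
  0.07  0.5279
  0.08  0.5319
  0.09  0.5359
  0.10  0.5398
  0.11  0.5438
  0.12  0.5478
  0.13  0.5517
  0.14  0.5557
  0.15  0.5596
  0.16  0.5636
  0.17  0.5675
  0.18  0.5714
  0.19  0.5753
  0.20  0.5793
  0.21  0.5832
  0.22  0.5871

σ√T = 0.37·√0.75 = 0.3204
d₁ = [ln(425/445) + (0.049 + 0.37²/2)·0.75] / 0.3204 = [-0.0460 + 0.0881] / 0.3204 = 0.1314 → 0.13
d₂ = d₁ − σ√T = 0.1314 − 0.3204 = -0.1890 → -0.19
exp(−rT) = exp(−0.049·0.75) = 0.9639
N(−d₂) = N(0.19) = 0.5753;  N(−d₁) = N(-0.13) = 0.4483
P = 445·0.9639·0.5753 − 425·0.4483 = 246.7666 − 190.5275 = 56.2391

$56.24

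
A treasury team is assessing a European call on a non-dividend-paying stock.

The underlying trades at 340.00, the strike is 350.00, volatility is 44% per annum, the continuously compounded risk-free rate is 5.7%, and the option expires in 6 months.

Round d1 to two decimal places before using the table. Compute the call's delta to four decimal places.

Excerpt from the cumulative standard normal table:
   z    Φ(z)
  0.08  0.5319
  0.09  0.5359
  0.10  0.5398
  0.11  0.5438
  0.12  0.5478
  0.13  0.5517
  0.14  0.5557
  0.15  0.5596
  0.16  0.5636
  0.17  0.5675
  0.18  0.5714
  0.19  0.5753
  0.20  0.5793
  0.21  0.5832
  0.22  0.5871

0.5596

σ√T = 0.44 × 0.7071 = 0.3111
ln(S/K) + (r + σ²/2)T = ln(340/350) + (0.057 + 0.44²/2)·0.5 = -0.0290 + 0.0769 = 0.0479
d₁ = 0.0479 / 0.3111 = 0.1540 which rounds to 0.15
N(d₁) = N(0.15) = 0.5596
Δ_call = N(d₁) = 0.5596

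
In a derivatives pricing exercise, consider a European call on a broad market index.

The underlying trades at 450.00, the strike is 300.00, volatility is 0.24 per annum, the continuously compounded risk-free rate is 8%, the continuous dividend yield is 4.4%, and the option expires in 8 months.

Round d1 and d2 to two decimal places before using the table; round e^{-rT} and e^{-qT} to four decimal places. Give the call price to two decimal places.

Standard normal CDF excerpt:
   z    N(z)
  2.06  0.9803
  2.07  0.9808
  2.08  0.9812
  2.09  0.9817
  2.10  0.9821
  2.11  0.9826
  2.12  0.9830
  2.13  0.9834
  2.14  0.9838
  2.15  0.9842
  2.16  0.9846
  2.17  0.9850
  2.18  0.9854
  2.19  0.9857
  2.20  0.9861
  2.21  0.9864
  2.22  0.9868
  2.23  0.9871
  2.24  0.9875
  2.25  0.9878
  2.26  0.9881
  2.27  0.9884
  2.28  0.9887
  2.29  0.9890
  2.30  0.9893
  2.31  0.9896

152.96

σ√T = 0.24 × 0.8165 = 0.1960
d₁ = [ln(450/300) + (0.08 − 0.044 + ½·0.24²)·0.6667] / (σ√T) = (0.4055 + 0.0432) / 0.1960 = 2.2896 → 2.29
d₂ = 2.2896 − 0.1960 = 2.0936 → 2.09
exp(−qT) = exp(−0.044·0.6667) = 0.9711;  exp(−rT) = exp(−0.08·0.6667) = 0.9481
C = 450·0.9711·N(2.29) − 300·0.9481·N(2.09) = 450·0.9711·0.9890 − 300·0.9481·0.9817 = 432.1881 − 279.2249 = 152.9631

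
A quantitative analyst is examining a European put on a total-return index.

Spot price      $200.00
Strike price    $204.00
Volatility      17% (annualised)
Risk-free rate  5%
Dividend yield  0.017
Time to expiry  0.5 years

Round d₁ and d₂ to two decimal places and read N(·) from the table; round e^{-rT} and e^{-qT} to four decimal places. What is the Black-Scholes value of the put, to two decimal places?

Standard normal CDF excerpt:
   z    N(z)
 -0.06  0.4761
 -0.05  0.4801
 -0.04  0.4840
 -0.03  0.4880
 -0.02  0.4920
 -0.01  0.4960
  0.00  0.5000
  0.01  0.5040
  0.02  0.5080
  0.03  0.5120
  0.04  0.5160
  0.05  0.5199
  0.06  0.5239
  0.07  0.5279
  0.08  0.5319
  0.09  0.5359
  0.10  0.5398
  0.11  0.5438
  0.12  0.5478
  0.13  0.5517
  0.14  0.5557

σ√T = 0.17 × 0.7071 = 0.1202
d₁ = [ln(200/204) + (0.05 − 0.017 + 0.17²/2)·0.5] / 0.1202 = [-0.0198 + 0.0237] / 0.1202 = 0.0326 → 0.03
d₂ = d₁ − σ√T = 0.0326 − 0.1202 = -0.0876 → -0.09
exp(−qT) = exp(−0.017·0.5) = 0.9915;  exp(−rT) = exp(−0.05·0.5) = 0.9753
P = 204·0.9753·N(0.09) − 200·0.9915·N(-0.03) = 204·0.9753·0.5359 − 200·0.9915·0.4880 = 106.6233 − 96.7704 = 9.8529

$9.85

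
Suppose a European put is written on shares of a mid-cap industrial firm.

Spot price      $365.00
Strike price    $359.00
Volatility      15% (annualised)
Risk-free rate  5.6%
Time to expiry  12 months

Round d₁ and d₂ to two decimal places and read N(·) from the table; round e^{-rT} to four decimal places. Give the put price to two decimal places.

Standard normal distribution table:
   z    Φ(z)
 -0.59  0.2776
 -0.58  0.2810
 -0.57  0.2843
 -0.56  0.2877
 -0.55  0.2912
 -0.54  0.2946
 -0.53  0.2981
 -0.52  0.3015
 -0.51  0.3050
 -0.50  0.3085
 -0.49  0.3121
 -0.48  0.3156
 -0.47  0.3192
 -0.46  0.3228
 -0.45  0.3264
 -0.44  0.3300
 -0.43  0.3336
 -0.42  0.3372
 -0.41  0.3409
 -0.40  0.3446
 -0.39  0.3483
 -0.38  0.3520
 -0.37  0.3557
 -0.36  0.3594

$10.70

σ√T = 0.15·√1 = 0.1500
d₁ = [ln(365/359) + (0.056 + 0.15²/2)·1] / 0.1500 = [0.0166 + 0.0673] / 0.1500 = 0.5588 ≈ 0.56
d₂ = d₁ − σ√T = 0.5588 − 0.1500 = 0.4088 ≈ 0.41
e^(−rT) = e^(−0.056·1) = 0.9455
N(−d₂) = N(-0.41) = 0.3409;  N(−d₁) = N(-0.56) = 0.2877
P = 359·0.9455·0.3409 − 365·0.2877 = 115.7132 − 105.0105 = 10.7027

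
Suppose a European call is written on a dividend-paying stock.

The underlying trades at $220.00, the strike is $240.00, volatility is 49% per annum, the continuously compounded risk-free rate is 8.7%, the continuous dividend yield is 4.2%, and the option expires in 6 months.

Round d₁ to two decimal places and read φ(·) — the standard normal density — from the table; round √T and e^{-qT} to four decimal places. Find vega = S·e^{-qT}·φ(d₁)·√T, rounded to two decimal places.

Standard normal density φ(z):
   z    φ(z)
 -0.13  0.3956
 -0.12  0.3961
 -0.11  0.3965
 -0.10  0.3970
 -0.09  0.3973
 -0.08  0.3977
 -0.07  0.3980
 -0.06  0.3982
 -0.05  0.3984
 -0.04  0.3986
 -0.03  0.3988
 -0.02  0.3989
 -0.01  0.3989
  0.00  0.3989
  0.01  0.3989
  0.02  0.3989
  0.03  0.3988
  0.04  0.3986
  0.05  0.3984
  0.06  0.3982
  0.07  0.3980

σ√T = 0.49 × 0.7071 = 0.3465
d₁ = [ln(220/240) + (0.087 − 0.042 + 0.49²/2)·0.5] / 0.3465 = [-0.0870 + 0.0825] / 0.3465 = -0.0129 ≈ -0.01
√T = √0.5 = 0.7071
φ(d₁) = φ(-0.01) = 0.3989
exp(−qT) = exp(−0.042·0.5) = 0.9792
vega = S·exp(−qT)·φ(d₁)·√T = 220·0.9792·0.3989·0.7071 = 60.7630
(The put has the same vega.)

60.76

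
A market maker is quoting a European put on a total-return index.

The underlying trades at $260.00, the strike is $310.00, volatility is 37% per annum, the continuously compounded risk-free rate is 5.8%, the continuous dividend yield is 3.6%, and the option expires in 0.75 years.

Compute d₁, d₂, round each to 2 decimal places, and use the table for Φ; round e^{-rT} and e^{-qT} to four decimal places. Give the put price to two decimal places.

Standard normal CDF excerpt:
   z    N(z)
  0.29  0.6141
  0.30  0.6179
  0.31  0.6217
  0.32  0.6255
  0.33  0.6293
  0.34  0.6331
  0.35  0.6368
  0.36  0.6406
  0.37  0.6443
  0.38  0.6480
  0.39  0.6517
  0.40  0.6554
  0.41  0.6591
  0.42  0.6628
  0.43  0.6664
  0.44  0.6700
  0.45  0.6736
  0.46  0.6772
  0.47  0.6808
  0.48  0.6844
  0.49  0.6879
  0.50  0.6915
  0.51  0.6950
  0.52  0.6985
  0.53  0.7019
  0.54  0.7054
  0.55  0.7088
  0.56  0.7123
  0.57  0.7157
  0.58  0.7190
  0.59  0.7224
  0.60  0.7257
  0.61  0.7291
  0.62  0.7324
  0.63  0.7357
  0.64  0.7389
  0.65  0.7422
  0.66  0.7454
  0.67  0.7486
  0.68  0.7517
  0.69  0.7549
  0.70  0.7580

$61.00

σ√T = 0.37 × 0.8660 = 0.3204
ln(S/K) + (r − q + σ²/2)T = ln(260/310) + (0.058 − 0.036 + 0.37²/2)·0.75 = -0.1759 + 0.0678 = -0.1081
d₁ = -0.1081 / 0.3204 = -0.3372 ≈ -0.34
d₂ = d₁ − σ√T = -0.3372 − 0.3204 = -0.6576 ≈ -0.66
e^(−qT) = e^(−0.036·0.75) = 0.9734;  e^(−rT) = e^(−0.058·0.75) = 0.9574
P = 310·0.9574·N(0.66) − 260·0.9734·N(0.34) = 310·0.9574·0.7454 − 260·0.9734·0.6331 = 221.2302 − 160.2275 = 61.0028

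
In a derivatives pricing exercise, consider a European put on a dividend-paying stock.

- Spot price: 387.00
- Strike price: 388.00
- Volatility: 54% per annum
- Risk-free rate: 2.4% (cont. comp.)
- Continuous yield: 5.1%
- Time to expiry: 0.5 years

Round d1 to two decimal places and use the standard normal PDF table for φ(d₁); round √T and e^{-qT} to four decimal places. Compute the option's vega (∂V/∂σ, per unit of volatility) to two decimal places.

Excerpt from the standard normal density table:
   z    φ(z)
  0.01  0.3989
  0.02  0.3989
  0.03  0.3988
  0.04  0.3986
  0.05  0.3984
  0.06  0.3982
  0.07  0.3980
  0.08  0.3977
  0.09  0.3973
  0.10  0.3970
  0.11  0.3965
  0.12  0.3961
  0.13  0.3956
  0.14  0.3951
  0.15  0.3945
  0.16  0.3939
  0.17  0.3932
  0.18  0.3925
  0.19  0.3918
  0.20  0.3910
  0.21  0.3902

105.23

σ√T = 0.54 × 0.7071 = 0.3818
d₁ = [ln(387/388) + (0.024 − 0.051 + ½·0.54²)·0.5] / (σ√T) = (-0.0026 + 0.0594) / 0.3818 = 0.1488 ⇒ 0.15
√T = √0.5 = 0.7071
φ(d₁) = φ(0.15) = 0.3945
exp(−qT) = exp(−0.051·0.5) = 0.9748
vega = S·exp(−qT)·φ(d₁)·√T = 387·0.9748·0.3945·0.7071 = 105.2336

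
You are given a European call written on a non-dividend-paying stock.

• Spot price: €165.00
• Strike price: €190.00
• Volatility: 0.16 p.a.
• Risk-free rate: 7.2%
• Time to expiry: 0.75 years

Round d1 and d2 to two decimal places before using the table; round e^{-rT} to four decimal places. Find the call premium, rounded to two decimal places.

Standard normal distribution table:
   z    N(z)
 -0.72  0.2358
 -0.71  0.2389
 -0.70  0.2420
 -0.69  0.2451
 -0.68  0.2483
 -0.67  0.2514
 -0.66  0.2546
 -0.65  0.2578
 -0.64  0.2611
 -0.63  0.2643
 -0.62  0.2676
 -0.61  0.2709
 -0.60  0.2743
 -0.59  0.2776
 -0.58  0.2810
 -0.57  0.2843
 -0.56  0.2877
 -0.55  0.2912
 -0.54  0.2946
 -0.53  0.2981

€3.91

σ√T = 0.16·√0.75 = 0.1386
d₁ = [ln(165/190) + (0.072 + ½·0.16²)·0.75] / (σ√T) = (-0.1411 + 0.0636) / 0.1386 = -0.5592 ≈ -0.56
d₂ = -0.5592 − 0.1386 = -0.6977 ≈ -0.70
e^(−rT) = e^(−0.072·0.75) = 0.9474
N(d₁) = N(-0.56) = 0.2877;  N(d₂) = N(-0.70) = 0.2420
C = 165·0.2877 − 190·0.9474·0.2420 = 47.4705 − 43.5615 = 3.9090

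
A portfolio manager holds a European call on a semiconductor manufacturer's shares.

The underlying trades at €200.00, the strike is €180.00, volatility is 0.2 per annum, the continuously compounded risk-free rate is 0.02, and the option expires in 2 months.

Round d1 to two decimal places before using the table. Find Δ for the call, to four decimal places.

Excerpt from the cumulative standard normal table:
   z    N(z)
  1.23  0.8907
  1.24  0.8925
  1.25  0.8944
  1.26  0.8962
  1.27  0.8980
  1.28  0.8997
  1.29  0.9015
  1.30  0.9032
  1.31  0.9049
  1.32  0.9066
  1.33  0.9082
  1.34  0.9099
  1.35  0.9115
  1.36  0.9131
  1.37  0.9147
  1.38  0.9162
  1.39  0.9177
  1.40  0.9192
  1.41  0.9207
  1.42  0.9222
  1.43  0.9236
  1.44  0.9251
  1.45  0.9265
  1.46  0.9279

0.9147

T = 0.1667;  σ√T = 0.0816
d₁ = [ln(200/180) + (0.02 + ½·0.2²)·0.1667] / (σ√T) = (0.1054 + 0.0067) / 0.0816 = 1.3720 ⇒ 1.37
N(d₁) = N(1.37) = 0.9147
Δ_call = N(d₁) = 0.9147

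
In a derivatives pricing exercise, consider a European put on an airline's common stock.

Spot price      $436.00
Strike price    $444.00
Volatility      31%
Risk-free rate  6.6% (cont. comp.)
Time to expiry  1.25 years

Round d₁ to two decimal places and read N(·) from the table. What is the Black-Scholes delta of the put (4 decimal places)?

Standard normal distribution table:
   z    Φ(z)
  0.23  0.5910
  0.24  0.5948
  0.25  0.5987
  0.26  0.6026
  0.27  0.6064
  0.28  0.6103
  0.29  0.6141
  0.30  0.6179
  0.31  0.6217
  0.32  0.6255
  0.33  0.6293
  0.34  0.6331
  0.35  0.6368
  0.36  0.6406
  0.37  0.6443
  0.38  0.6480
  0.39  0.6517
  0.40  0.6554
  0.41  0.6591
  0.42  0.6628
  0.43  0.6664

-0.3594

T = 1.25;  σ√T = 0.3466
d₁ = [ln(436/444) + (0.066 + 0.31²/2)·1.25] / 0.3466 = [-0.0182 + 0.1426] / 0.3466 = 0.3589 ⇒ 0.36
N(d₁) = N(0.36) = 0.6406
Δ_put = N(d₁) − 1 = 0.6406 − 1 = -0.3594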